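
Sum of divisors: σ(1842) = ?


Divisors of 1842: 1, 2, 3, 6, 307, 614, 921, 1842
Sum = 1 + 2 + 3 + 6 + 307 + 614 + 921 + 1842 = 3696

σ(1842) = 3696


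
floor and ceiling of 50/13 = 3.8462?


50/13 = 3.8462
floor = 3
ceil = 4

floor = 3, ceil = 4


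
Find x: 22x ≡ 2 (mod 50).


GCD(22, 50) = 2 divides 2
Divide: 11x ≡ 1 (mod 25)
x ≡ 16 (mod 25)


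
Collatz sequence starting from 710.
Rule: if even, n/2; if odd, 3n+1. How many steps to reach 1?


710 → 355 → 1066 → 533 → 1600 → 800 → 400 → 200 → 100 → 50 → 25 → 76 → 38 → 19 → 58 → 29 → 88 → 44 → 22 → 11 → 34 → 17 → 52 → 26 → 13 → 40 → 20 → 10 → 5 → 16 → 8 → 4 → 2 → 1
Total steps = 33

33 steps


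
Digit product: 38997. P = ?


3 × 8 × 9 × 9 × 7 = 13608


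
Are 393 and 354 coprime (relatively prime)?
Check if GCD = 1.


Euclidean algorithm:
393 = 1 * 354 + 39
354 = 9 * 39 + 3
39 = 13 * 3 + 0
GCD(393, 354) = 3

No, not coprime (GCD = 3)


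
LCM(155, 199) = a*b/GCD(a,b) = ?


GCD(155, 199) = 1
LCM = 155*199/1 = 30845/1 = 30845

LCM = 30845


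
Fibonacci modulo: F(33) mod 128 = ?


F(k) mod 128 for k=1..33:
1, 1, 2, 3, 5, 8, 13, 21, 34, 55, 89, 16, 105, 121, 98, 91, 61, 24, 85, 109, 66, 47, 113, 32, 17, 49, 66, 115, 53, 40, 93, 5, 98
F(33) mod 128 = 98


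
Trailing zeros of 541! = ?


floor(541/5) = 108
floor(541/25) = 21
floor(541/125) = 4
Total = 133

133 trailing zeros


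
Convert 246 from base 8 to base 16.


246 (base 8) = 166 (decimal)
166 (decimal) = A6 (base 16)


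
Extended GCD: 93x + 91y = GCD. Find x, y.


Tabular extended Euclidean (each row: r = 93*s + 91*t):
r=93, s=1, t=0
r=91, s=0, t=1
q=1: r=2, s=1, t=-1   [93*(1) + 91*(-1) = 2]
q=45: r=1, s=-45, t=46   [93*(-45) + 91*(46) = 1]
q=2: r=0, s=91, t=-93   [93*(91) + 91*(-93) = 0]
GCD = 1; from the row with r=1: x=-45, y=46
Check: 93*(-45) + 91*(46) = -4185 + 4186 = 1

GCD = 1, x = -45, y = 46


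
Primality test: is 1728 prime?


1728 / 2 = 864 (exact division)
1728 is NOT prime.

No, 1728 is not prime


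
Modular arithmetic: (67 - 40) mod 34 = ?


67 - 40 = 27
27 mod 34 = 27


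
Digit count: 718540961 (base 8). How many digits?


718540961 in base 8 = 5265010241
Number of digits = 10

10 digits (base 8)


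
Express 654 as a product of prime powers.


654 / 2 = 327
327 / 3 = 109
109 / 109 = 1
654 = 2 × 3 × 109


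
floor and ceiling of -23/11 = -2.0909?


-23/11 = -2.0909
floor = -3
ceil = -2

floor = -3, ceil = -2


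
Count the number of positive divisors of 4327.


4327 = 4327^1
d(4327) = (1+1) = 2

2 divisors


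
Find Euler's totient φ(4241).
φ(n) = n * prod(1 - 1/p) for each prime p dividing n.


4241 = 4241
Prime factors: 4241
φ(4241) = 4241 × (1-1/4241)
= 4241 × 4240/4241 = 4240

φ(4241) = 4240


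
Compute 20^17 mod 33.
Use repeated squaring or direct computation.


20^1 mod 33 = 20
20^2 mod 33 = 4
20^3 mod 33 = 14
20^4 mod 33 = 16
20^5 mod 33 = 23
20^6 mod 33 = 31
20^7 mod 33 = 26
20^8 mod 33 = 25
20^9 mod 33 = 5
20^10 mod 33 = 1
20^11 mod 33 = 20
20^12 mod 33 = 4
20^13 mod 33 = 14
20^14 mod 33 = 16
20^15 mod 33 = 23
20^16 mod 33 = 31
20^17 mod 33 = 26


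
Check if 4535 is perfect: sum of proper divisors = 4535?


Proper divisors of 4535: 1, 5, 907
Sum = 1 + 5 + 907 = 913

No, 4535 is not perfect (913 ≠ 4535)


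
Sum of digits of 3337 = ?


3 + 3 + 3 + 7 = 16


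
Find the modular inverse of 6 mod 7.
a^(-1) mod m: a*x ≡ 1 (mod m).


Use the extended Euclidean algorithm on (7, 6); each row r = 7*s + 6*t:
r=7, s=1, t=0
r=6, s=0, t=1
q=1: r=1, s=1, t=-1   [7*(1) + 6*(-1) = 1]
q=6: r=0, s=-6, t=7   [7*(-6) + 6*(7) = 0]
GCD = 1 with t = -1, so 6*(-1) ≡ 1 (mod 7)
Inverse = -1 mod 7 = 6
Check: 6 * 6 = 36 ≡ 1 (mod 7)

6^(-1) ≡ 6 (mod 7)


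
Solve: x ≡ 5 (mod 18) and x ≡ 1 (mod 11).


M = 18*11 = 198
M1 = M/18 = 11, M2 = M/11 = 18
M1^(-1) mod 18 = 5, M2^(-1) mod 11 = 8
x = 5*11*5 + 1*18*8 = 419
419 mod 198 = 23
Check: 23 mod 18 = 5 ✓, 23 mod 11 = 1 ✓

x ≡ 23 (mod 198)


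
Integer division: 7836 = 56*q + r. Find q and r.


7836 = 56 * 139 + 52
Check: 7784 + 52 = 7836

q = 139, r = 52


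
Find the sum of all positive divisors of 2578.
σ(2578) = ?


Divisors of 2578: 1, 2, 1289, 2578
Sum = 1 + 2 + 1289 + 2578 = 3870

σ(2578) = 3870


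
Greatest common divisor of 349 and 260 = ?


349 = 1 * 260 + 89
260 = 2 * 89 + 82
89 = 1 * 82 + 7
82 = 11 * 7 + 5
7 = 1 * 5 + 2
5 = 2 * 2 + 1
2 = 2 * 1 + 0
GCD = 1


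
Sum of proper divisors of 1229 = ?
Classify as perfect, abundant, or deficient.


Proper divisors: 1
Sum = 1 = 1
1 < 1229 → deficient

s(1229) = 1 (deficient)


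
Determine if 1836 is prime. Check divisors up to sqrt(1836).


1836 / 2 = 918 (exact division)
1836 is NOT prime.

No, 1836 is not prime


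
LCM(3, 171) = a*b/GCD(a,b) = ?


GCD(3, 171) = 3
LCM = 3*171/3 = 513/3 = 171

LCM = 171


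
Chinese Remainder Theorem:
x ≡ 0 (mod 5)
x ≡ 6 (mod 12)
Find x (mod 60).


M = 5*12 = 60
M1 = M/5 = 12, M2 = M/12 = 5
M1^(-1) mod 5 = 3, M2^(-1) mod 12 = 5
x = 0*12*3 + 6*5*5 = 150
150 mod 60 = 30
Check: 30 mod 5 = 0 ✓, 30 mod 12 = 6 ✓

x ≡ 30 (mod 60)


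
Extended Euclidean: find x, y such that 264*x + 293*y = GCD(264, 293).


Tabular extended Euclidean (each row: r = 264*s + 293*t):
r=264, s=1, t=0
r=293, s=0, t=1
q=0: r=264, s=1, t=0   [264*(1) + 293*(0) = 264]
q=1: r=29, s=-1, t=1   [264*(-1) + 293*(1) = 29]
q=9: r=3, s=10, t=-9   [264*(10) + 293*(-9) = 3]
q=9: r=2, s=-91, t=82   [264*(-91) + 293*(82) = 2]
q=1: r=1, s=101, t=-91   [264*(101) + 293*(-91) = 1]
q=2: r=0, s=-293, t=264   [264*(-293) + 293*(264) = 0]
GCD = 1; from the row with r=1: x=101, y=-91
Check: 264*(101) + 293*(-91) = 26664 - 26663 = 1

GCD = 1, x = 101, y = -91


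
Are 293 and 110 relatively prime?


Euclidean algorithm:
293 = 2 * 110 + 73
110 = 1 * 73 + 37
73 = 1 * 37 + 36
37 = 1 * 36 + 1
36 = 36 * 1 + 0
GCD(293, 110) = 1

Yes, coprime (GCD = 1)


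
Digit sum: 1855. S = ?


1 + 8 + 5 + 5 = 19


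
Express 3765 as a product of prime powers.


3765 / 3 = 1255
1255 / 5 = 251
251 / 251 = 1
3765 = 3 × 5 × 251


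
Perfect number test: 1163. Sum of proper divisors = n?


Proper divisors of 1163: 1
Sum = 1 = 1

No, 1163 is not perfect (1 ≠ 1163)


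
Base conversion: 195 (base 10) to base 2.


195 (base 10) = 195 (decimal)
195 (decimal) = 11000011 (base 2)


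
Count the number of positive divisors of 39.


39 = 3^1 × 13^1
d(39) = (1+1) × (1+1) = 4

4 divisors


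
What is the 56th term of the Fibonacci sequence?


Sequence: 1, 1, 2, 3, 5, 8, 13, 21, 34, 55, 89, 144, 233, 377, 610, 987, 1597, 2584, 4181, 6765, 10946, 17711, 28657, 46368, 75025, 121393, 196418, 317811, 514229, 832040, 1346269, 2178309, 3524578, 5702887, 9227465, 14930352, 24157817, 39088169, 63245986, 102334155, 165580141, 267914296, 433494437, 701408733, 1134903170, 1836311903, 2971215073, 4807526976, 7778742049, 12586269025, 20365011074, 32951280099, 53316291173, 86267571272, 139583862445, 225851433717
F(56) = 225851433717


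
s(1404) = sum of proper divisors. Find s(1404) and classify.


Proper divisors: 1, 2, 3, 4, 6, 9, 12, 13, 18, 26, 27, 36, 39, 52, 54, 78, 108, 117, 156, 234, 351, 468, 702
Sum = 1 + 2 + 3 + 4 + 6 + 9 + 12 + 13 + 18 + 26 + 27 + 36 + 39 + 52 + 54 + 78 + 108 + 117 + 156 + 234 + 351 + 468 + 702 = 2516
2516 > 1404 → abundant

s(1404) = 2516 (abundant)


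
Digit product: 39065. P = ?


3 × 9 × 0 × 6 × 5 = 0


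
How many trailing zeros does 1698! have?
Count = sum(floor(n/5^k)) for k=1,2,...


floor(1698/5) = 339
floor(1698/25) = 67
floor(1698/125) = 13
floor(1698/625) = 2
Total = 421

421 trailing zeros


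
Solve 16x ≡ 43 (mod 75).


GCD(16, 75) = 1, unique solution
a^(-1) mod 75 = 61
x = 61 * 43 mod 75 = 73

x ≡ 73 (mod 75)


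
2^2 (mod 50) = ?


2^1 mod 50 = 2
2^2 mod 50 = 4


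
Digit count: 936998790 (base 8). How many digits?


936998790 in base 8 = 6766273606
Number of digits = 10

10 digits (base 8)


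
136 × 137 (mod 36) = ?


136 × 137 = 18632
18632 mod 36 = 20


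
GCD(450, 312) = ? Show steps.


450 = 1 * 312 + 138
312 = 2 * 138 + 36
138 = 3 * 36 + 30
36 = 1 * 30 + 6
30 = 5 * 6 + 0
GCD = 6


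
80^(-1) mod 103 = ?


Use the extended Euclidean algorithm on (103, 80); each row r = 103*s + 80*t:
r=103, s=1, t=0
r=80, s=0, t=1
q=1: r=23, s=1, t=-1   [103*(1) + 80*(-1) = 23]
q=3: r=11, s=-3, t=4   [103*(-3) + 80*(4) = 11]
q=2: r=1, s=7, t=-9   [103*(7) + 80*(-9) = 1]
q=11: r=0, s=-80, t=103   [103*(-80) + 80*(103) = 0]
GCD = 1 with t = -9, so 80*(-9) ≡ 1 (mod 103)
Inverse = -9 mod 103 = 94
Check: 80 * 94 = 7520 ≡ 1 (mod 103)

80^(-1) ≡ 94 (mod 103)


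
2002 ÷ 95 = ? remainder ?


2002 = 95 * 21 + 7
Check: 1995 + 7 = 2002

q = 21, r = 7


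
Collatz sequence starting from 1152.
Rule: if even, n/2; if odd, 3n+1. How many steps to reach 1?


1152 → 576 → 288 → 144 → 72 → 36 → 18 → 9 → 28 → 14 → 7 → 22 → 11 → 34 → 17 → 52 → 26 → 13 → 40 → 20 → 10 → 5 → 16 → 8 → 4 → 2 → 1
Total steps = 26

26 steps


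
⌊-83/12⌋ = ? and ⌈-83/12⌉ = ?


-83/12 = -6.9167
floor = -7
ceil = -6

floor = -7, ceil = -6


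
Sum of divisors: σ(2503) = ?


Divisors of 2503: 1, 2503
Sum = 1 + 2503 = 2504

σ(2503) = 2504


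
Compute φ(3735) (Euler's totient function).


3735 = 3^2 × 5 × 83
Prime factors: 3, 5, 83
φ(3735) = 3735 × (1-1/3) × (1-1/5) × (1-1/83)
= 3735 × 2/3 × 4/5 × 82/83 = 1968

φ(3735) = 1968


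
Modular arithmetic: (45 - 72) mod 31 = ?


45 - 72 = -27
-27 mod 31 = 4


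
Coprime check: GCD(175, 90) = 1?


Euclidean algorithm:
175 = 1 * 90 + 85
90 = 1 * 85 + 5
85 = 17 * 5 + 0
GCD(175, 90) = 5

No, not coprime (GCD = 5)


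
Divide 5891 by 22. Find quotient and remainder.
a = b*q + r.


5891 = 22 * 267 + 17
Check: 5874 + 17 = 5891

q = 267, r = 17


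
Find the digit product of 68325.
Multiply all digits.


6 × 8 × 3 × 2 × 5 = 1440


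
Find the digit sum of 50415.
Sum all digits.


5 + 0 + 4 + 1 + 5 = 15


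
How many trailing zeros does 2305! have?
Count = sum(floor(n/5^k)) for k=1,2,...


floor(2305/5) = 461
floor(2305/25) = 92
floor(2305/125) = 18
floor(2305/625) = 3
Total = 574

574 trailing zeros


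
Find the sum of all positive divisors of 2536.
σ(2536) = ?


Divisors of 2536: 1, 2, 4, 8, 317, 634, 1268, 2536
Sum = 1 + 2 + 4 + 8 + 317 + 634 + 1268 + 2536 = 4770

σ(2536) = 4770


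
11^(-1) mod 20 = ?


Use the extended Euclidean algorithm on (20, 11); each row r = 20*s + 11*t:
r=20, s=1, t=0
r=11, s=0, t=1
q=1: r=9, s=1, t=-1   [20*(1) + 11*(-1) = 9]
q=1: r=2, s=-1, t=2   [20*(-1) + 11*(2) = 2]
q=4: r=1, s=5, t=-9   [20*(5) + 11*(-9) = 1]
q=2: r=0, s=-11, t=20   [20*(-11) + 11*(20) = 0]
GCD = 1 with t = -9, so 11*(-9) ≡ 1 (mod 20)
Inverse = -9 mod 20 = 11
Check: 11 * 11 = 121 ≡ 1 (mod 20)

11^(-1) ≡ 11 (mod 20)


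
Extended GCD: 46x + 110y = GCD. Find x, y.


Tabular extended Euclidean (each row: r = 46*s + 110*t):
r=46, s=1, t=0
r=110, s=0, t=1
q=0: r=46, s=1, t=0   [46*(1) + 110*(0) = 46]
q=2: r=18, s=-2, t=1   [46*(-2) + 110*(1) = 18]
q=2: r=10, s=5, t=-2   [46*(5) + 110*(-2) = 10]
q=1: r=8, s=-7, t=3   [46*(-7) + 110*(3) = 8]
q=1: r=2, s=12, t=-5   [46*(12) + 110*(-5) = 2]
q=4: r=0, s=-55, t=23   [46*(-55) + 110*(23) = 0]
GCD = 2; from the row with r=2: x=12, y=-5
Check: 46*(12) + 110*(-5) = 552 - 550 = 2

GCD = 2, x = 12, y = -5


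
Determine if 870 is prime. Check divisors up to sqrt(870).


870 / 2 = 435 (exact division)
870 is NOT prime.

No, 870 is not prime


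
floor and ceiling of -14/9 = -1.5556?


-14/9 = -1.5556
floor = -2
ceil = -1

floor = -2, ceil = -1


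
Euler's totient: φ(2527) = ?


2527 = 7 × 19^2
Prime factors: 7, 19
φ(2527) = 2527 × (1-1/7) × (1-1/19)
= 2527 × 6/7 × 18/19 = 2052

φ(2527) = 2052


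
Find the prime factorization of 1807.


1807 / 13 = 139
139 / 139 = 1
1807 = 13 × 139


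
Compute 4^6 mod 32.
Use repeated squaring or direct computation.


4^1 mod 32 = 4
4^2 mod 32 = 16
4^3 mod 32 = 0
4^4 mod 32 = 0
4^5 mod 32 = 0
4^6 mod 32 = 0


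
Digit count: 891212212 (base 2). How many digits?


891212212 in base 2 = 110101000111101101000110110100
Number of digits = 30

30 digits (base 2)


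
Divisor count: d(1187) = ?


1187 = 1187^1
d(1187) = (1+1) = 2

2 divisors


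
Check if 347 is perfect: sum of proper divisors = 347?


Proper divisors of 347: 1
Sum = 1 = 1

No, 347 is not perfect (1 ≠ 347)


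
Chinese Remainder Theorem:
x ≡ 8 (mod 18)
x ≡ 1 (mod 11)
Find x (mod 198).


M = 18*11 = 198
M1 = M/18 = 11, M2 = M/11 = 18
M1^(-1) mod 18 = 5, M2^(-1) mod 11 = 8
x = 8*11*5 + 1*18*8 = 584
584 mod 198 = 188
Check: 188 mod 18 = 8 ✓, 188 mod 11 = 1 ✓

x ≡ 188 (mod 198)


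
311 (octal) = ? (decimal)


311 (base 8) = 201 (decimal)
201 (decimal) = 201 (base 10)


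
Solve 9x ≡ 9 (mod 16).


GCD(9, 16) = 1, unique solution
a^(-1) mod 16 = 9
x = 9 * 9 mod 16 = 1

x ≡ 1 (mod 16)


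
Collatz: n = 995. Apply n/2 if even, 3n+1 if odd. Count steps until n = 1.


995 → 2986 → 1493 → 4480 → 2240 → 1120 → 560 → 280 → 140 → 70 → 35 → 106 → 53 → 160 → 80 → 40 → 20 → 10 → 5 → 16 → 8 → 4 → 2 → 1
Total steps = 23

23 steps


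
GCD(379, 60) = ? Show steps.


379 = 6 * 60 + 19
60 = 3 * 19 + 3
19 = 6 * 3 + 1
3 = 3 * 1 + 0
GCD = 1


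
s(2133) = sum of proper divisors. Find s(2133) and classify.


Proper divisors: 1, 3, 9, 27, 79, 237, 711
Sum = 1 + 3 + 9 + 27 + 79 + 237 + 711 = 1067
1067 < 2133 → deficient

s(2133) = 1067 (deficient)


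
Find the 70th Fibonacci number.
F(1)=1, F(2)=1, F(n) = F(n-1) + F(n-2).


Sequence: 1, 1, 2, 3, 5, 8, 13, 21, 34, 55, 89, 144, 233, 377, 610, 987, 1597, 2584, 4181, 6765, 10946, 17711, 28657, 46368, 75025, 121393, 196418, 317811, 514229, 832040, 1346269, 2178309, 3524578, 5702887, 9227465, 14930352, 24157817, 39088169, 63245986, 102334155, 165580141, 267914296, 433494437, 701408733, 1134903170, 1836311903, 2971215073, 4807526976, 7778742049, 12586269025, 20365011074, 32951280099, 53316291173, 86267571272, 139583862445, 225851433717, 365435296162, 591286729879, 956722026041, 1548008755920, 2504730781961, 4052739537881, 6557470319842, 10610209857723, 17167680177565, 27777890035288, 44945570212853, 72723460248141, 117669030460994, 190392490709135
F(70) = 190392490709135


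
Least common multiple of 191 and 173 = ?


GCD(191, 173) = 1
LCM = 191*173/1 = 33043/1 = 33043

LCM = 33043


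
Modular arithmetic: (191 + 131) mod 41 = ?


191 + 131 = 322
322 mod 41 = 35


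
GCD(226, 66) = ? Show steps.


226 = 3 * 66 + 28
66 = 2 * 28 + 10
28 = 2 * 10 + 8
10 = 1 * 8 + 2
8 = 4 * 2 + 0
GCD = 2


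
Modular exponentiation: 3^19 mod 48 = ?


3^1 mod 48 = 3
3^2 mod 48 = 9
3^3 mod 48 = 27
3^4 mod 48 = 33
3^5 mod 48 = 3
3^6 mod 48 = 9
3^7 mod 48 = 27
3^8 mod 48 = 33
3^9 mod 48 = 3
3^10 mod 48 = 9
3^11 mod 48 = 27
3^12 mod 48 = 33
3^13 mod 48 = 3
3^14 mod 48 = 9
3^15 mod 48 = 27
3^16 mod 48 = 33
3^17 mod 48 = 3
3^18 mod 48 = 9
3^19 mod 48 = 27


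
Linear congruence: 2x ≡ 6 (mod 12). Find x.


GCD(2, 12) = 2 divides 6
Divide: 1x ≡ 3 (mod 6)
x ≡ 3 (mod 6)


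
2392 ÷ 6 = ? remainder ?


2392 = 6 * 398 + 4
Check: 2388 + 4 = 2392

q = 398, r = 4


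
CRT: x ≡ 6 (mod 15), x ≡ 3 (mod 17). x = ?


M = 15*17 = 255
M1 = M/15 = 17, M2 = M/17 = 15
M1^(-1) mod 15 = 8, M2^(-1) mod 17 = 8
x = 6*17*8 + 3*15*8 = 1176
1176 mod 255 = 156
Check: 156 mod 15 = 6 ✓, 156 mod 17 = 3 ✓

x ≡ 156 (mod 255)


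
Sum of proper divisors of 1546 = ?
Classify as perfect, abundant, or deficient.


Proper divisors: 1, 2, 773
Sum = 1 + 2 + 773 = 776
776 < 1546 → deficient

s(1546) = 776 (deficient)


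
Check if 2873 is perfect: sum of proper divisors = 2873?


Proper divisors of 2873: 1, 13, 17, 169, 221
Sum = 1 + 13 + 17 + 169 + 221 = 421

No, 2873 is not perfect (421 ≠ 2873)


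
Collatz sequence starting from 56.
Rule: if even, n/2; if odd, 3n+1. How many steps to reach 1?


56 → 28 → 14 → 7 → 22 → 11 → 34 → 17 → 52 → 26 → 13 → 40 → 20 → 10 → 5 → 16 → 8 → 4 → 2 → 1
Total steps = 19

19 steps


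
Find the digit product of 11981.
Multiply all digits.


1 × 1 × 9 × 8 × 1 = 72


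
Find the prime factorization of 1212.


1212 / 2 = 606
606 / 2 = 303
303 / 3 = 101
101 / 101 = 1
1212 = 2^2 × 3 × 101


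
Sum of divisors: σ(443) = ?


Divisors of 443: 1, 443
Sum = 1 + 443 = 444

σ(443) = 444


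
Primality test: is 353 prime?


Check divisors up to sqrt(353) = 18.7883
No divisors found.
353 is prime.

Yes, 353 is prime


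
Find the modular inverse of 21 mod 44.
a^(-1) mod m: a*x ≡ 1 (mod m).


Use the extended Euclidean algorithm on (44, 21); each row r = 44*s + 21*t:
r=44, s=1, t=0
r=21, s=0, t=1
q=2: r=2, s=1, t=-2   [44*(1) + 21*(-2) = 2]
q=10: r=1, s=-10, t=21   [44*(-10) + 21*(21) = 1]
q=2: r=0, s=21, t=-44   [44*(21) + 21*(-44) = 0]
GCD = 1 with t = 21, so 21*(21) ≡ 1 (mod 44)
Inverse = 21 mod 44 = 21
Check: 21 * 21 = 441 ≡ 1 (mod 44)

21^(-1) ≡ 21 (mod 44)


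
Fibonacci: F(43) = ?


Sequence: 1, 1, 2, 3, 5, 8, 13, 21, 34, 55, 89, 144, 233, 377, 610, 987, 1597, 2584, 4181, 6765, 10946, 17711, 28657, 46368, 75025, 121393, 196418, 317811, 514229, 832040, 1346269, 2178309, 3524578, 5702887, 9227465, 14930352, 24157817, 39088169, 63245986, 102334155, 165580141, 267914296, 433494437
F(43) = 433494437


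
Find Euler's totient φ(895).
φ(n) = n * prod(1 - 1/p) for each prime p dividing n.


895 = 5 × 179
Prime factors: 5, 179
φ(895) = 895 × (1-1/5) × (1-1/179)
= 895 × 4/5 × 178/179 = 712

φ(895) = 712


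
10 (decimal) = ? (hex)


10 (base 10) = 10 (decimal)
10 (decimal) = A (base 16)


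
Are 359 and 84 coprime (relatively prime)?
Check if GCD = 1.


Euclidean algorithm:
359 = 4 * 84 + 23
84 = 3 * 23 + 15
23 = 1 * 15 + 8
15 = 1 * 8 + 7
8 = 1 * 7 + 1
7 = 7 * 1 + 0
GCD(359, 84) = 1

Yes, coprime (GCD = 1)


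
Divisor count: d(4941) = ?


4941 = 3^4 × 61^1
d(4941) = (4+1) × (1+1) = 10

10 divisors


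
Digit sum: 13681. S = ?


1 + 3 + 6 + 8 + 1 = 19


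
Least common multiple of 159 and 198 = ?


GCD(159, 198) = 3
LCM = 159*198/3 = 31482/3 = 10494

LCM = 10494


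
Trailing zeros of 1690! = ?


floor(1690/5) = 338
floor(1690/25) = 67
floor(1690/125) = 13
floor(1690/625) = 2
Total = 420

420 trailing zeros


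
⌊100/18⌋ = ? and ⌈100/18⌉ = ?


100/18 = 5.5556
floor = 5
ceil = 6

floor = 5, ceil = 6


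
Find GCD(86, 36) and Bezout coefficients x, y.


Tabular extended Euclidean (each row: r = 86*s + 36*t):
r=86, s=1, t=0
r=36, s=0, t=1
q=2: r=14, s=1, t=-2   [86*(1) + 36*(-2) = 14]
q=2: r=8, s=-2, t=5   [86*(-2) + 36*(5) = 8]
q=1: r=6, s=3, t=-7   [86*(3) + 36*(-7) = 6]
q=1: r=2, s=-5, t=12   [86*(-5) + 36*(12) = 2]
q=3: r=0, s=18, t=-43   [86*(18) + 36*(-43) = 0]
GCD = 2; from the row with r=2: x=-5, y=12
Check: 86*(-5) + 36*(12) = -430 + 432 = 2

GCD = 2, x = -5, y = 12


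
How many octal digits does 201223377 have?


201223377 in base 8 = 1377466321
Number of digits = 10

10 digits (base 8)


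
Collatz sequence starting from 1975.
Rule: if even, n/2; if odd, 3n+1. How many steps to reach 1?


1975 → 5926 → 2963 → 8890 → 4445 → 13336 → 6668 → 3334 → 1667 → 5002 → 2501 → 7504 → 3752 → 1876 → 938 → 469 → 1408 → 704 → 352 → 176 → 88 → 44 → 22 → 11 → 34 → 17 → 52 → 26 → 13 → 40 → 20 → 10 → 5 → 16 → 8 → 4 → 2 → 1
Total steps = 37

37 steps


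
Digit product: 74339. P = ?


7 × 4 × 3 × 3 × 9 = 2268


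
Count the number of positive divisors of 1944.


1944 = 2^3 × 3^5
d(1944) = (3+1) × (5+1) = 24

24 divisors


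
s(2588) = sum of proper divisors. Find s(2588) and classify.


Proper divisors: 1, 2, 4, 647, 1294
Sum = 1 + 2 + 4 + 647 + 1294 = 1948
1948 < 2588 → deficient

s(2588) = 1948 (deficient)


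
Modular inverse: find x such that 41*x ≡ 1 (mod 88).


Use the extended Euclidean algorithm on (88, 41); each row r = 88*s + 41*t:
r=88, s=1, t=0
r=41, s=0, t=1
q=2: r=6, s=1, t=-2   [88*(1) + 41*(-2) = 6]
q=6: r=5, s=-6, t=13   [88*(-6) + 41*(13) = 5]
q=1: r=1, s=7, t=-15   [88*(7) + 41*(-15) = 1]
q=5: r=0, s=-41, t=88   [88*(-41) + 41*(88) = 0]
GCD = 1 with t = -15, so 41*(-15) ≡ 1 (mod 88)
Inverse = -15 mod 88 = 73
Check: 41 * 73 = 2993 ≡ 1 (mod 88)

41^(-1) ≡ 73 (mod 88)


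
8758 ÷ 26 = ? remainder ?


8758 = 26 * 336 + 22
Check: 8736 + 22 = 8758

q = 336, r = 22


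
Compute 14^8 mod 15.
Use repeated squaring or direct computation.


14^1 mod 15 = 14
14^2 mod 15 = 1
14^3 mod 15 = 14
14^4 mod 15 = 1
14^5 mod 15 = 14
14^6 mod 15 = 1
14^7 mod 15 = 14
14^8 mod 15 = 1


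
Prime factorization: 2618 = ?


2618 / 2 = 1309
1309 / 7 = 187
187 / 11 = 17
17 / 17 = 1
2618 = 2 × 7 × 11 × 17


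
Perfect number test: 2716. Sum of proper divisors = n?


Proper divisors of 2716: 1, 2, 4, 7, 14, 28, 97, 194, 388, 679, 1358
Sum = 1 + 2 + 4 + 7 + 14 + 28 + 97 + 194 + 388 + 679 + 1358 = 2772

No, 2716 is not perfect (2772 ≠ 2716)


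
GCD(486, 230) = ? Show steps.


486 = 2 * 230 + 26
230 = 8 * 26 + 22
26 = 1 * 22 + 4
22 = 5 * 4 + 2
4 = 2 * 2 + 0
GCD = 2


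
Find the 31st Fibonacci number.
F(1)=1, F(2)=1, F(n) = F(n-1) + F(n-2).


Sequence: 1, 1, 2, 3, 5, 8, 13, 21, 34, 55, 89, 144, 233, 377, 610, 987, 1597, 2584, 4181, 6765, 10946, 17711, 28657, 46368, 75025, 121393, 196418, 317811, 514229, 832040, 1346269
F(31) = 1346269


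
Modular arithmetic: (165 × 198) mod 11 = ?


165 × 198 = 32670
32670 mod 11 = 0


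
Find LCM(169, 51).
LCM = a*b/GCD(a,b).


GCD(169, 51) = 1
LCM = 169*51/1 = 8619/1 = 8619

LCM = 8619


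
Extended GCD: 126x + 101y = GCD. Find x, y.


Tabular extended Euclidean (each row: r = 126*s + 101*t):
r=126, s=1, t=0
r=101, s=0, t=1
q=1: r=25, s=1, t=-1   [126*(1) + 101*(-1) = 25]
q=4: r=1, s=-4, t=5   [126*(-4) + 101*(5) = 1]
q=25: r=0, s=101, t=-126   [126*(101) + 101*(-126) = 0]
GCD = 1; from the row with r=1: x=-4, y=5
Check: 126*(-4) + 101*(5) = -504 + 505 = 1

GCD = 1, x = -4, y = 5


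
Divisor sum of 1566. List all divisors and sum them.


Divisors of 1566: 1, 2, 3, 6, 9, 18, 27, 29, 54, 58, 87, 174, 261, 522, 783, 1566
Sum = 1 + 2 + 3 + 6 + 9 + 18 + 27 + 29 + 54 + 58 + 87 + 174 + 261 + 522 + 783 + 1566 = 3600

σ(1566) = 3600


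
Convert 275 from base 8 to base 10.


275 (base 8) = 189 (decimal)
189 (decimal) = 189 (base 10)


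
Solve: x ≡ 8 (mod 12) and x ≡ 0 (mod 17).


M = 12*17 = 204
M1 = M/12 = 17, M2 = M/17 = 12
M1^(-1) mod 12 = 5, M2^(-1) mod 17 = 10
x = 8*17*5 + 0*12*10 = 680
680 mod 204 = 68
Check: 68 mod 12 = 8 ✓, 68 mod 17 = 0 ✓

x ≡ 68 (mod 204)


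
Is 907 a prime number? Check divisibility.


Check divisors up to sqrt(907) = 30.1164
No divisors found.
907 is prime.

Yes, 907 is prime


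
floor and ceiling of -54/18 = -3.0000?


-54/18 = -3.0000
floor = -3
ceil = -3

floor = -3, ceil = -3


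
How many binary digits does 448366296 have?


448366296 in base 2 = 11010101110011000011011011000
Number of digits = 29

29 digits (base 2)


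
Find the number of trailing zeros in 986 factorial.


floor(986/5) = 197
floor(986/25) = 39
floor(986/125) = 7
floor(986/625) = 1
Total = 244

244 trailing zeros


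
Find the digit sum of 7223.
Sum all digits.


7 + 2 + 2 + 3 = 14


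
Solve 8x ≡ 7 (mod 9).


GCD(8, 9) = 1, unique solution
a^(-1) mod 9 = 8
x = 8 * 7 mod 9 = 2

x ≡ 2 (mod 9)


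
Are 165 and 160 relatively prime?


Euclidean algorithm:
165 = 1 * 160 + 5
160 = 32 * 5 + 0
GCD(165, 160) = 5

No, not coprime (GCD = 5)


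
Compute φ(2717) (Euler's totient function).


2717 = 11 × 13 × 19
Prime factors: 11, 13, 19
φ(2717) = 2717 × (1-1/11) × (1-1/13) × (1-1/19)
= 2717 × 10/11 × 12/13 × 18/19 = 2160

φ(2717) = 2160


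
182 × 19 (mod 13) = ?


182 × 19 = 3458
3458 mod 13 = 0


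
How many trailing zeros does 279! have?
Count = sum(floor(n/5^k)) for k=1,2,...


floor(279/5) = 55
floor(279/25) = 11
floor(279/125) = 2
Total = 68

68 trailing zeros


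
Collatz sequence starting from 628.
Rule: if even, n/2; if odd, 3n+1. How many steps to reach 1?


628 → 314 → 157 → 472 → 236 → 118 → 59 → 178 → 89 → 268 → 134 → 67 → 202 → 101 → 304 → 152 → 76 → 38 → 19 → 58 → 29 → 88 → 44 → 22 → 11 → 34 → 17 → 52 → 26 → 13 → 40 → 20 → 10 → 5 → 16 → 8 → 4 → 2 → 1
Total steps = 38

38 steps


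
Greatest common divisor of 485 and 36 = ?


485 = 13 * 36 + 17
36 = 2 * 17 + 2
17 = 8 * 2 + 1
2 = 2 * 1 + 0
GCD = 1


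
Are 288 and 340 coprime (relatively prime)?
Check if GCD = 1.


Euclidean algorithm:
340 = 1 * 288 + 52
288 = 5 * 52 + 28
52 = 1 * 28 + 24
28 = 1 * 24 + 4
24 = 6 * 4 + 0
GCD(288, 340) = 4

No, not coprime (GCD = 4)


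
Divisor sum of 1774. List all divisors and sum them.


Divisors of 1774: 1, 2, 887, 1774
Sum = 1 + 2 + 887 + 1774 = 2664

σ(1774) = 2664


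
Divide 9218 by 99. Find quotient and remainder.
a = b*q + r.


9218 = 99 * 93 + 11
Check: 9207 + 11 = 9218

q = 93, r = 11


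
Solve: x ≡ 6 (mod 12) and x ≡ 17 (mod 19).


M = 12*19 = 228
M1 = M/12 = 19, M2 = M/19 = 12
M1^(-1) mod 12 = 7, M2^(-1) mod 19 = 8
x = 6*19*7 + 17*12*8 = 2430
2430 mod 228 = 150
Check: 150 mod 12 = 6 ✓, 150 mod 19 = 17 ✓

x ≡ 150 (mod 228)


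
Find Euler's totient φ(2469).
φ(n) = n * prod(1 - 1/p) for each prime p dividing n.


2469 = 3 × 823
Prime factors: 3, 823
φ(2469) = 2469 × (1-1/3) × (1-1/823)
= 2469 × 2/3 × 822/823 = 1644

φ(2469) = 1644


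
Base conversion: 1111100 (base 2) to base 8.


1111100 (base 2) = 124 (decimal)
124 (decimal) = 174 (base 8)


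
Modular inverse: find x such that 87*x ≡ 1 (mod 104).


Use the extended Euclidean algorithm on (104, 87); each row r = 104*s + 87*t:
r=104, s=1, t=0
r=87, s=0, t=1
q=1: r=17, s=1, t=-1   [104*(1) + 87*(-1) = 17]
q=5: r=2, s=-5, t=6   [104*(-5) + 87*(6) = 2]
q=8: r=1, s=41, t=-49   [104*(41) + 87*(-49) = 1]
q=2: r=0, s=-87, t=104   [104*(-87) + 87*(104) = 0]
GCD = 1 with t = -49, so 87*(-49) ≡ 1 (mod 104)
Inverse = -49 mod 104 = 55
Check: 87 * 55 = 4785 ≡ 1 (mod 104)

87^(-1) ≡ 55 (mod 104)


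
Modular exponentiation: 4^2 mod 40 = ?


4^1 mod 40 = 4
4^2 mod 40 = 16


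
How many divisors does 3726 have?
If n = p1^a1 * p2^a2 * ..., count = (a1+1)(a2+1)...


3726 = 2^1 × 3^4 × 23^1
d(3726) = (1+1) × (4+1) × (1+1) = 20

20 divisors


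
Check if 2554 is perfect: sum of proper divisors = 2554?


Proper divisors of 2554: 1, 2, 1277
Sum = 1 + 2 + 1277 = 1280

No, 2554 is not perfect (1280 ≠ 2554)


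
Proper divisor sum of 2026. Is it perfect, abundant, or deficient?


Proper divisors: 1, 2, 1013
Sum = 1 + 2 + 1013 = 1016
1016 < 2026 → deficient

s(2026) = 1016 (deficient)


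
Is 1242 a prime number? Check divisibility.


1242 / 2 = 621 (exact division)
1242 is NOT prime.

No, 1242 is not prime


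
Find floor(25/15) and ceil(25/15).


25/15 = 1.6667
floor = 1
ceil = 2

floor = 1, ceil = 2


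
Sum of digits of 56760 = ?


5 + 6 + 7 + 6 + 0 = 24


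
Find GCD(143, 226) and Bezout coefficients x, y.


Tabular extended Euclidean (each row: r = 143*s + 226*t):
r=143, s=1, t=0
r=226, s=0, t=1
q=0: r=143, s=1, t=0   [143*(1) + 226*(0) = 143]
q=1: r=83, s=-1, t=1   [143*(-1) + 226*(1) = 83]
q=1: r=60, s=2, t=-1   [143*(2) + 226*(-1) = 60]
q=1: r=23, s=-3, t=2   [143*(-3) + 226*(2) = 23]
q=2: r=14, s=8, t=-5   [143*(8) + 226*(-5) = 14]
q=1: r=9, s=-11, t=7   [143*(-11) + 226*(7) = 9]
q=1: r=5, s=19, t=-12   [143*(19) + 226*(-12) = 5]
q=1: r=4, s=-30, t=19   [143*(-30) + 226*(19) = 4]
q=1: r=1, s=49, t=-31   [143*(49) + 226*(-31) = 1]
q=4: r=0, s=-226, t=143   [143*(-226) + 226*(143) = 0]
GCD = 1; from the row with r=1: x=49, y=-31
Check: 143*(49) + 226*(-31) = 7007 - 7006 = 1

GCD = 1, x = 49, y = -31


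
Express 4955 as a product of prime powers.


4955 / 5 = 991
991 / 991 = 1
4955 = 5 × 991


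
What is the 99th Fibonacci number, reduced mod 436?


F(k) mod 436 for k=1..99:
1, 1, 2, 3, 5, 8, 13, 21, 34, 55, 89, 144, 233, 377, 174, 115, 289, 404, 257, 225, 46, 271, 317, 152, 33, 185, 218, 403, 185, 152, 337, 53, 390, 7, 397, 404, 365, 333, 262, 159, 421, 144, 129, 273, 402, 239, 205, 8, 213, 221, 434, 219, 217, 0, 217, 217, 434, 215, 213, 428, 205, 197, 402, 163, 129, 292, 421, 277, 262, 103, 365, 32, 397, 429, 390, 383, 337, 284, 185, 33, 218, 251, 33, 284, 317, 165, 46, 211, 257, 32, 289, 321, 174, 59, 233, 292, 89, 381, 34
F(99) mod 436 = 34


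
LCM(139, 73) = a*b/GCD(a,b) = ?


GCD(139, 73) = 1
LCM = 139*73/1 = 10147/1 = 10147

LCM = 10147


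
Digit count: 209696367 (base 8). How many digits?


209696367 in base 8 = 1437733157
Number of digits = 10

10 digits (base 8)


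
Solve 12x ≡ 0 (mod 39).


GCD(12, 39) = 3 divides 0
Divide: 4x ≡ 0 (mod 13)
x ≡ 0 (mod 13)


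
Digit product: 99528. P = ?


9 × 9 × 5 × 2 × 8 = 6480


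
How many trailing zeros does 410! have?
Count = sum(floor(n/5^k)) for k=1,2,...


floor(410/5) = 82
floor(410/25) = 16
floor(410/125) = 3
Total = 101

101 trailing zeros


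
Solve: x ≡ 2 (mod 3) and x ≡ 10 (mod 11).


M = 3*11 = 33
M1 = M/3 = 11, M2 = M/11 = 3
M1^(-1) mod 3 = 2, M2^(-1) mod 11 = 4
x = 2*11*2 + 10*3*4 = 164
164 mod 33 = 32
Check: 32 mod 3 = 2 ✓, 32 mod 11 = 10 ✓

x ≡ 32 (mod 33)


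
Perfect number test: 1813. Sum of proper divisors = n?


Proper divisors of 1813: 1, 7, 37, 49, 259
Sum = 1 + 7 + 37 + 49 + 259 = 353

No, 1813 is not perfect (353 ≠ 1813)


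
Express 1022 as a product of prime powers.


1022 / 2 = 511
511 / 7 = 73
73 / 73 = 1
1022 = 2 × 7 × 73


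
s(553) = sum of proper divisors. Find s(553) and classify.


Proper divisors: 1, 7, 79
Sum = 1 + 7 + 79 = 87
87 < 553 → deficient

s(553) = 87 (deficient)


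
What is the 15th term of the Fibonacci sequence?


Sequence: 1, 1, 2, 3, 5, 8, 13, 21, 34, 55, 89, 144, 233, 377, 610
F(15) = 610


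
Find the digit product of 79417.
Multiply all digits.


7 × 9 × 4 × 1 × 7 = 1764


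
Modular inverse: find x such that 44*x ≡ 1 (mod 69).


Use the extended Euclidean algorithm on (69, 44); each row r = 69*s + 44*t:
r=69, s=1, t=0
r=44, s=0, t=1
q=1: r=25, s=1, t=-1   [69*(1) + 44*(-1) = 25]
q=1: r=19, s=-1, t=2   [69*(-1) + 44*(2) = 19]
q=1: r=6, s=2, t=-3   [69*(2) + 44*(-3) = 6]
q=3: r=1, s=-7, t=11   [69*(-7) + 44*(11) = 1]
q=6: r=0, s=44, t=-69   [69*(44) + 44*(-69) = 0]
GCD = 1 with t = 11, so 44*(11) ≡ 1 (mod 69)
Inverse = 11 mod 69 = 11
Check: 44 * 11 = 484 ≡ 1 (mod 69)

44^(-1) ≡ 11 (mod 69)


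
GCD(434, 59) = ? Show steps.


434 = 7 * 59 + 21
59 = 2 * 21 + 17
21 = 1 * 17 + 4
17 = 4 * 4 + 1
4 = 4 * 1 + 0
GCD = 1


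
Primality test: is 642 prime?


642 / 2 = 321 (exact division)
642 is NOT prime.

No, 642 is not prime


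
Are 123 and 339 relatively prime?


Euclidean algorithm:
339 = 2 * 123 + 93
123 = 1 * 93 + 30
93 = 3 * 30 + 3
30 = 10 * 3 + 0
GCD(123, 339) = 3

No, not coprime (GCD = 3)


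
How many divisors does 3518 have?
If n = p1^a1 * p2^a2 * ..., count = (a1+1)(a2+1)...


3518 = 2^1 × 1759^1
d(3518) = (1+1) × (1+1) = 4

4 divisors


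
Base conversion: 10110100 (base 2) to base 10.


10110100 (base 2) = 180 (decimal)
180 (decimal) = 180 (base 10)


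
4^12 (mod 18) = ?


4^1 mod 18 = 4
4^2 mod 18 = 16
4^3 mod 18 = 10
4^4 mod 18 = 4
4^5 mod 18 = 16
4^6 mod 18 = 10
4^7 mod 18 = 4
4^8 mod 18 = 16
4^9 mod 18 = 10
4^10 mod 18 = 4
4^11 mod 18 = 16
4^12 mod 18 = 10


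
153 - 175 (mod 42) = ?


153 - 175 = -22
-22 mod 42 = 20


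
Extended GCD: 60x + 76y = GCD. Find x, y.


Tabular extended Euclidean (each row: r = 60*s + 76*t):
r=60, s=1, t=0
r=76, s=0, t=1
q=0: r=60, s=1, t=0   [60*(1) + 76*(0) = 60]
q=1: r=16, s=-1, t=1   [60*(-1) + 76*(1) = 16]
q=3: r=12, s=4, t=-3   [60*(4) + 76*(-3) = 12]
q=1: r=4, s=-5, t=4   [60*(-5) + 76*(4) = 4]
q=3: r=0, s=19, t=-15   [60*(19) + 76*(-15) = 0]
GCD = 4; from the row with r=4: x=-5, y=4
Check: 60*(-5) + 76*(4) = -300 + 304 = 4

GCD = 4, x = -5, y = 4


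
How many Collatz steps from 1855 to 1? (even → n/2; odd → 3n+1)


1855 → 5566 → 2783 → 8350 → 4175 → 12526 → 6263 → 18790 → 9395 → 28186 → 14093 → 42280 → 21140 → 10570 → 5285 → 15856 → 7928 → 3964 → 1982 → 991 → 2974 → 1487 → 4462 → 2231 → 6694 → 3347 → 10042 → 5021 → 15064 → 7532 → 3766 → 1883 → 5650 → 2825 → 8476 → 4238 → 2119 → 6358 → 3179 → 9538 → 4769 → 14308 → 7154 → 3577 → 10732 → 5366 → 2683 → 8050 → 4025 → 12076 → 6038 → 3019 → 9058 → 4529 → 13588 → 6794 → 3397 → 10192 → 5096 → 2548 → 1274 → 637 → 1912 → 956 → 478 → 239 → 718 → 359 → 1078 → 539 → 1618 → 809 → 2428 → 1214 → 607 → 1822 → 911 → 2734 → 1367 → 4102 → 2051 → 6154 → 3077 → 9232 → 4616 → 2308 → 1154 → 577 → 1732 → 866 → 433 → 1300 → 650 → 325 → 976 → 488 → 244 → 122 → 61 → 184 → 92 → 46 → 23 → 70 → 35 → 106 → 53 → 160 → 80 → 40 → 20 → 10 → 5 → 16 → 8 → 4 → 2 → 1
Total steps = 117

117 steps


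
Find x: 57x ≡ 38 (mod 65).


GCD(57, 65) = 1, unique solution
a^(-1) mod 65 = 8
x = 8 * 38 mod 65 = 44

x ≡ 44 (mod 65)


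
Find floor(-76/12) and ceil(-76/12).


-76/12 = -6.3333
floor = -7
ceil = -6

floor = -7, ceil = -6


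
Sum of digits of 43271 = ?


4 + 3 + 2 + 7 + 1 = 17


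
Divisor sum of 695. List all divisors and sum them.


Divisors of 695: 1, 5, 139, 695
Sum = 1 + 5 + 139 + 695 = 840

σ(695) = 840


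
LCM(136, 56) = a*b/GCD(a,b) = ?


GCD(136, 56) = 8
LCM = 136*56/8 = 7616/8 = 952

LCM = 952


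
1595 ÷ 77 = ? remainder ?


1595 = 77 * 20 + 55
Check: 1540 + 55 = 1595

q = 20, r = 55


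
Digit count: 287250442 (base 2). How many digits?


287250442 in base 2 = 10001000111110001100000001010
Number of digits = 29

29 digits (base 2)


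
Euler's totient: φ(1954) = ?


1954 = 2 × 977
Prime factors: 2, 977
φ(1954) = 1954 × (1-1/2) × (1-1/977)
= 1954 × 1/2 × 976/977 = 976

φ(1954) = 976


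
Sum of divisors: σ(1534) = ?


Divisors of 1534: 1, 2, 13, 26, 59, 118, 767, 1534
Sum = 1 + 2 + 13 + 26 + 59 + 118 + 767 + 1534 = 2520

σ(1534) = 2520


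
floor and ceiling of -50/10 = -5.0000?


-50/10 = -5.0000
floor = -5
ceil = -5

floor = -5, ceil = -5


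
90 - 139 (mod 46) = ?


90 - 139 = -49
-49 mod 46 = 43


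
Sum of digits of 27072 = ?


2 + 7 + 0 + 7 + 2 = 18


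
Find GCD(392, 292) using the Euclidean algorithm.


392 = 1 * 292 + 100
292 = 2 * 100 + 92
100 = 1 * 92 + 8
92 = 11 * 8 + 4
8 = 2 * 4 + 0
GCD = 4


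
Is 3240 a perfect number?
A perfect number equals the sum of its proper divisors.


Proper divisors of 3240: 1, 2, 3, 4, 5, 6, 8, 9, 10, 12, 15, 18, 20, 24, 27, 30, 36, 40, 45, 54, 60, 72, 81, 90, 108, 120, 135, 162, 180, 216, 270, 324, 360, 405, 540, 648, 810, 1080, 1620
Sum = 1 + 2 + 3 + 4 + 5 + 6 + 8 + 9 + 10 + 12 + 15 + 18 + 20 + 24 + 27 + 30 + 36 + 40 + 45 + 54 + 60 + 72 + 81 + 90 + 108 + 120 + 135 + 162 + 180 + 216 + 270 + 324 + 360 + 405 + 540 + 648 + 810 + 1080 + 1620 = 7650

No, 3240 is not perfect (7650 ≠ 3240)


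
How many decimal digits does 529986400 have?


529986400 has 9 digits in base 10
floor(log10(529986400)) + 1 = floor(8.7243) + 1 = 9

9 digits (base 10)


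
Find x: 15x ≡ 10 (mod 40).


GCD(15, 40) = 5 divides 10
Divide: 3x ≡ 2 (mod 8)
x ≡ 6 (mod 8)


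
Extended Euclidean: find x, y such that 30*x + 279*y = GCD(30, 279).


Tabular extended Euclidean (each row: r = 30*s + 279*t):
r=30, s=1, t=0
r=279, s=0, t=1
q=0: r=30, s=1, t=0   [30*(1) + 279*(0) = 30]
q=9: r=9, s=-9, t=1   [30*(-9) + 279*(1) = 9]
q=3: r=3, s=28, t=-3   [30*(28) + 279*(-3) = 3]
q=3: r=0, s=-93, t=10   [30*(-93) + 279*(10) = 0]
GCD = 3; from the row with r=3: x=28, y=-3
Check: 30*(28) + 279*(-3) = 840 - 837 = 3

GCD = 3, x = 28, y = -3


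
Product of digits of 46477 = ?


4 × 6 × 4 × 7 × 7 = 4704


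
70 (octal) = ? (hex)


70 (base 8) = 56 (decimal)
56 (decimal) = 38 (base 16)


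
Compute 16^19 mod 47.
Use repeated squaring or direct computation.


16^1 mod 47 = 16
16^2 mod 47 = 21
16^3 mod 47 = 7
16^4 mod 47 = 18
16^5 mod 47 = 6
16^6 mod 47 = 2
16^7 mod 47 = 32
16^8 mod 47 = 42
16^9 mod 47 = 14
16^10 mod 47 = 36
16^11 mod 47 = 12
16^12 mod 47 = 4
16^13 mod 47 = 17
16^14 mod 47 = 37
16^15 mod 47 = 28
16^16 mod 47 = 25
16^17 mod 47 = 24
16^18 mod 47 = 8
16^19 mod 47 = 34


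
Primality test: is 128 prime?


128 / 2 = 64 (exact division)
128 is NOT prime.

No, 128 is not prime


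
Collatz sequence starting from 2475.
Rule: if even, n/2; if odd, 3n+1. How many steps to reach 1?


2475 → 7426 → 3713 → 11140 → 5570 → 2785 → 8356 → 4178 → 2089 → 6268 → 3134 → 1567 → 4702 → 2351 → 7054 → 3527 → 10582 → 5291 → 15874 → 7937 → 23812 → 11906 → 5953 → 17860 → 8930 → 4465 → 13396 → 6698 → 3349 → 10048 → 5024 → 2512 → 1256 → 628 → 314 → 157 → 472 → 236 → 118 → 59 → 178 → 89 → 268 → 134 → 67 → 202 → 101 → 304 → 152 → 76 → 38 → 19 → 58 → 29 → 88 → 44 → 22 → 11 → 34 → 17 → 52 → 26 → 13 → 40 → 20 → 10 → 5 → 16 → 8 → 4 → 2 → 1
Total steps = 71

71 steps


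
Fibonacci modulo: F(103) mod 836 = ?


F(k) mod 836 for k=1..103:
1, 1, 2, 3, 5, 8, 13, 21, 34, 55, 89, 144, 233, 377, 610, 151, 761, 76, 1, 77, 78, 155, 233, 388, 621, 173, 794, 131, 89, 220, 309, 529, 2, 531, 533, 228, 761, 153, 78, 231, 309, 540, 13, 553, 566, 283, 13, 296, 309, 605, 78, 683, 761, 608, 533, 305, 2, 307, 309, 616, 89, 705, 794, 663, 621, 448, 233, 681, 78, 759, 1, 760, 761, 685, 610, 459, 233, 692, 89, 781, 34, 815, 13, 828, 5, 833, 2, 835, 1, 0, 1, 1, 2, 3, 5, 8, 13, 21, 34, 55, 89, 144, 233
F(103) mod 836 = 233


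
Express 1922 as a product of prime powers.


1922 / 2 = 961
961 / 31 = 31
31 / 31 = 1
1922 = 2 × 31^2


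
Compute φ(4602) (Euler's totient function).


4602 = 2 × 3 × 13 × 59
Prime factors: 2, 3, 13, 59
φ(4602) = 4602 × (1-1/2) × (1-1/3) × (1-1/13) × (1-1/59)
= 4602 × 1/2 × 2/3 × 12/13 × 58/59 = 1392

φ(4602) = 1392


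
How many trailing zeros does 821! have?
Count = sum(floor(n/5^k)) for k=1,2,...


floor(821/5) = 164
floor(821/25) = 32
floor(821/125) = 6
floor(821/625) = 1
Total = 203

203 trailing zeros


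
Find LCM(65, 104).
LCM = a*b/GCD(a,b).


GCD(65, 104) = 13
LCM = 65*104/13 = 6760/13 = 520

LCM = 520


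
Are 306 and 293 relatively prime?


Euclidean algorithm:
306 = 1 * 293 + 13
293 = 22 * 13 + 7
13 = 1 * 7 + 6
7 = 1 * 6 + 1
6 = 6 * 1 + 0
GCD(306, 293) = 1

Yes, coprime (GCD = 1)


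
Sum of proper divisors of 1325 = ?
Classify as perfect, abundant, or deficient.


Proper divisors: 1, 5, 25, 53, 265
Sum = 1 + 5 + 25 + 53 + 265 = 349
349 < 1325 → deficient

s(1325) = 349 (deficient)


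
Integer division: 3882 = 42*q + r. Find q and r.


3882 = 42 * 92 + 18
Check: 3864 + 18 = 3882

q = 92, r = 18
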